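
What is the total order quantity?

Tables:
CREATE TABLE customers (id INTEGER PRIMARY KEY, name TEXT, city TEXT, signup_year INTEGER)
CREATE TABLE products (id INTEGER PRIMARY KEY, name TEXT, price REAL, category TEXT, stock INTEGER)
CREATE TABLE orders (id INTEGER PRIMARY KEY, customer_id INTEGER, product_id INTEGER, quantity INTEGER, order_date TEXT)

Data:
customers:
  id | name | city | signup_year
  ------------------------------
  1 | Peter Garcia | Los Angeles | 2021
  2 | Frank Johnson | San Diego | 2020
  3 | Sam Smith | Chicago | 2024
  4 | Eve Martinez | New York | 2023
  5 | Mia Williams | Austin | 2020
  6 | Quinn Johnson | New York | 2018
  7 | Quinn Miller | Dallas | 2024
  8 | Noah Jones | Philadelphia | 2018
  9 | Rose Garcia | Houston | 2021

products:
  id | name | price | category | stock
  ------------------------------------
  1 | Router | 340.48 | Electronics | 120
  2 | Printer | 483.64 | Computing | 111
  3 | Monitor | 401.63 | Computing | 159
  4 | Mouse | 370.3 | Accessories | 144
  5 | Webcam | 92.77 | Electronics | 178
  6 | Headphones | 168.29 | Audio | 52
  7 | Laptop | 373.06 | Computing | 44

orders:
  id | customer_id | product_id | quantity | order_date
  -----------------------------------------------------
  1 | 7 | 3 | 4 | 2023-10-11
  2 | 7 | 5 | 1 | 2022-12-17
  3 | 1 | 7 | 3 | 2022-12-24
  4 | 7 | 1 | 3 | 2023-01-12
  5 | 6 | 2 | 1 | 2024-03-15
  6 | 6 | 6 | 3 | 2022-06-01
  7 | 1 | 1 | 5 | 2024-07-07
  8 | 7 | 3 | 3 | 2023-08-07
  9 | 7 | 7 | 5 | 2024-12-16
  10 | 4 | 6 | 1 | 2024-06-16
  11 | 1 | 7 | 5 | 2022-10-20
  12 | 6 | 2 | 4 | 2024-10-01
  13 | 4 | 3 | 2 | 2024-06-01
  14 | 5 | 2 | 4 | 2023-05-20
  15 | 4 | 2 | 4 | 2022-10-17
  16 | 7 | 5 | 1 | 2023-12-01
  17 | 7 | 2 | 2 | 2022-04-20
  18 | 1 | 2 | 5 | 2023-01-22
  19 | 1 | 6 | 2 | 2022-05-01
SELECT SUM(quantity) FROM orders

Execution result:
58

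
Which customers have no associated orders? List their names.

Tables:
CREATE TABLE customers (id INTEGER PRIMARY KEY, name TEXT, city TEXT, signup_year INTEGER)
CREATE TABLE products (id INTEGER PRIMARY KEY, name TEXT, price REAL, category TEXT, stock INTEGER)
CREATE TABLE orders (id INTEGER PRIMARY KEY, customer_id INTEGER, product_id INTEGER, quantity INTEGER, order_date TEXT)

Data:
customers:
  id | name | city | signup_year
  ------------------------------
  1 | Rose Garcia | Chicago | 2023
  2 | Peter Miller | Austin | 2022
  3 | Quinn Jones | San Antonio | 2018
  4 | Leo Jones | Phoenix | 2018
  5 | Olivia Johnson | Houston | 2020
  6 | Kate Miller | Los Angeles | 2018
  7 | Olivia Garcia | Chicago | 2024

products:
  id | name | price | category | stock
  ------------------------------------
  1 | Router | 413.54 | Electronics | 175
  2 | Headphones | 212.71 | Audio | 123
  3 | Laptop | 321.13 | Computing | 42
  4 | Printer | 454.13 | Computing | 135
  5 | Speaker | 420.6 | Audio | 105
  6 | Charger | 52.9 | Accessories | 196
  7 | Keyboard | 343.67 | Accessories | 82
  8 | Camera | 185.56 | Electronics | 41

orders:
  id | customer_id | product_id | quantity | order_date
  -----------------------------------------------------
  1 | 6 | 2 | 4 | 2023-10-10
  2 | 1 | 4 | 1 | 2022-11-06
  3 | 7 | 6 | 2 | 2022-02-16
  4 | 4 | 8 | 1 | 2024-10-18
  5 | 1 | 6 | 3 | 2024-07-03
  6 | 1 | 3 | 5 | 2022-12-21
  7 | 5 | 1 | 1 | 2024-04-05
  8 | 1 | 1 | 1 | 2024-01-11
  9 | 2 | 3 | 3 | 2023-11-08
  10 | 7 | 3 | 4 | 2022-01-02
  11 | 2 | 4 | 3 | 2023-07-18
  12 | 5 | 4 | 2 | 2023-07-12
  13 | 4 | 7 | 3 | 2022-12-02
SELECT p.name FROM customers p LEFT JOIN orders c ON c.customer_id = p.id WHERE c.id IS NULL

Execution result:
Quinn Jones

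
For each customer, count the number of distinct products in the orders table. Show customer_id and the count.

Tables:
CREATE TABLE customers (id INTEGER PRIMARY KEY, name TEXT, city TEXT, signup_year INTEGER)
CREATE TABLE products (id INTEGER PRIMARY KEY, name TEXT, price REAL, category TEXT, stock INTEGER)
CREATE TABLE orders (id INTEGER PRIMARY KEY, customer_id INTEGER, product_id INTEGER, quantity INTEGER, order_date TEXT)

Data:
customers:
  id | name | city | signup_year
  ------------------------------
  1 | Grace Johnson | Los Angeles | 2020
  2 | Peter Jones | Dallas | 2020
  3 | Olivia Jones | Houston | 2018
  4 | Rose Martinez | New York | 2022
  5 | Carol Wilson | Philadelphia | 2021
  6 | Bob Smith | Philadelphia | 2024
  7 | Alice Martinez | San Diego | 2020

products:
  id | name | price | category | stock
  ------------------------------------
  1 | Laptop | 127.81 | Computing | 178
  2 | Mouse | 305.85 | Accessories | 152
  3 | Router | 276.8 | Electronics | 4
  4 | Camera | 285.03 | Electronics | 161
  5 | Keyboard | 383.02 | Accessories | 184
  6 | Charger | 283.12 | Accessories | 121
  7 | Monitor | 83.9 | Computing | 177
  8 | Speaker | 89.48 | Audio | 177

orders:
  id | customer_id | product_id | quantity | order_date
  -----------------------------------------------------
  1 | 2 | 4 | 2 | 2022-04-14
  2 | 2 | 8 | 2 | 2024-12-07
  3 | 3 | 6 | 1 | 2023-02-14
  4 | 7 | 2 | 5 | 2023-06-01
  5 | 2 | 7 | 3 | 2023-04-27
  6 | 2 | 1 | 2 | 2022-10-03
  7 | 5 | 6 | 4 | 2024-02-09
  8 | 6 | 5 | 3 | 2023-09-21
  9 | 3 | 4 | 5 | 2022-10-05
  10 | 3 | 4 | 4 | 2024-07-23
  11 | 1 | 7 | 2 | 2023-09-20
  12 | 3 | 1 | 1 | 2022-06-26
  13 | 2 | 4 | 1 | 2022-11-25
SELECT customer_id, COUNT(DISTINCT product_id) AS distinct_product_count FROM orders GROUP BY customer_id

Execution result:
customer_id | distinct_product_count
1 | 1
2 | 4
3 | 3
5 | 1
6 | 1
7 | 1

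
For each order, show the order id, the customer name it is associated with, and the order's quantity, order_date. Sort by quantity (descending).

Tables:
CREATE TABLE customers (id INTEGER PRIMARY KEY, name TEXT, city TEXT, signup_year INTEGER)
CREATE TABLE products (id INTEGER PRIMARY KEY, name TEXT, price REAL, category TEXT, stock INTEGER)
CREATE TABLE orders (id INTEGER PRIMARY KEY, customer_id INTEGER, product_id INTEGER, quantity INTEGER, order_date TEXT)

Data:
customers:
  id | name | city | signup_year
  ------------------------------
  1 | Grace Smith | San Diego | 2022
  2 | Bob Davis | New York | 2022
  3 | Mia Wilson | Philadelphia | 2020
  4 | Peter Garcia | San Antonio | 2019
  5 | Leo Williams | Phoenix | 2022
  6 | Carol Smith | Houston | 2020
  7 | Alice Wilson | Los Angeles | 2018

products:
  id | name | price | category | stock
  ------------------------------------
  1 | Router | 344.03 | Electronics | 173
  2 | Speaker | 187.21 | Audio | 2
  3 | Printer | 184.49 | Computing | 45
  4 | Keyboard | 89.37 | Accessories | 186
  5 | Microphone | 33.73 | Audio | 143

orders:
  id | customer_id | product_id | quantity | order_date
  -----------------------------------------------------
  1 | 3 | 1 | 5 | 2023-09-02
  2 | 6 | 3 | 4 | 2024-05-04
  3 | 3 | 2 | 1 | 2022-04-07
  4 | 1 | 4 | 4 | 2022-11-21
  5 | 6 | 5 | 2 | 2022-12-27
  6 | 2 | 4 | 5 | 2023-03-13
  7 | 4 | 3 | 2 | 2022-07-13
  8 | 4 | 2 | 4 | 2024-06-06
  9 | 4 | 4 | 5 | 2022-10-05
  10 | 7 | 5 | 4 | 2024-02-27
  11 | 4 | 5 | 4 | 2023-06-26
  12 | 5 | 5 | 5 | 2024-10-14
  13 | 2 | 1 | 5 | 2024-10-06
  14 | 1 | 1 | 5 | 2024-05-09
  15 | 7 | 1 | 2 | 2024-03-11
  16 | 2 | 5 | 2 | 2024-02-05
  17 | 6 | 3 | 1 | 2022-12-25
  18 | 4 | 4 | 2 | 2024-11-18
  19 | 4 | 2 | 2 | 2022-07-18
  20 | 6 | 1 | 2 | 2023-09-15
SELECT c.id, p.name AS customer, c.quantity, c.order_date FROM orders c JOIN customers p ON c.customer_id = p.id ORDER BY c.quantity DESC

Execution result:
id | customer | quantity | order_date
1 | Mia Wilson | 5 | 2023-09-02
6 | Bob Davis | 5 | 2023-03-13
9 | Peter Garcia | 5 | 2022-10-05
12 | Leo Williams | 5 | 2024-10-14
13 | Bob Davis | 5 | 2024-10-06
14 | Grace Smith | 5 | 2024-05-09
2 | Carol Smith | 4 | 2024-05-04
4 | Grace Smith | 4 | 2022-11-21
8 | Peter Garcia | 4 | 2024-06-06
10 | Alice Wilson | 4 | 2024-02-27
11 | Peter Garcia | 4 | 2023-06-26
5 | Carol Smith | 2 | 2022-12-27
7 | Peter Garcia | 2 | 2022-07-13
15 | Alice Wilson | 2 | 2024-03-11
16 | Bob Davis | 2 | 2024-02-05
18 | Peter Garcia | 2 | 2024-11-18
19 | Peter Garcia | 2 | 2022-07-18
20 | Carol Smith | 2 | 2023-09-15
3 | Mia Wilson | 1 | 2022-04-07
17 | Carol Smith | 1 | 2022-12-25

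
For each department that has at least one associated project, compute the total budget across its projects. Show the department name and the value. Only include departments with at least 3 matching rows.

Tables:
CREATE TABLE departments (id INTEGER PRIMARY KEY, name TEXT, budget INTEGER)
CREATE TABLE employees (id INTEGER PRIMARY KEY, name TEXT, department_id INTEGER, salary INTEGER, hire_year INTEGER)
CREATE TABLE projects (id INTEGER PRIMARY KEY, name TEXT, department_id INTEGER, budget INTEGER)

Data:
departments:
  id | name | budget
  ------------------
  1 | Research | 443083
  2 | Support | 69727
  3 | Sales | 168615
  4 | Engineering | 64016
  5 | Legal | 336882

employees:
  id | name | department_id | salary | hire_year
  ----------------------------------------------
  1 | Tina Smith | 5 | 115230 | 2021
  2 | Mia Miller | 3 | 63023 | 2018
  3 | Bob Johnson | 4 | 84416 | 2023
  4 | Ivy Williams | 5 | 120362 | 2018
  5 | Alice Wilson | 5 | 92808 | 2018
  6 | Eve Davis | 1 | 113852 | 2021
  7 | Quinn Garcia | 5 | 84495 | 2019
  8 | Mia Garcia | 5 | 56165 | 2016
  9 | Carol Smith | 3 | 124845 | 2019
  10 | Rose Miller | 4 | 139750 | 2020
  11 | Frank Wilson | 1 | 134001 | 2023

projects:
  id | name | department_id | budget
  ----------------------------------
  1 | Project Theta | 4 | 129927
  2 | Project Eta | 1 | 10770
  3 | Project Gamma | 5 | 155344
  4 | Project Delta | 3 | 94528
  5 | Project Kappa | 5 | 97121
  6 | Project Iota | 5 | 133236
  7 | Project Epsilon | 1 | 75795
SELECT p.name, SUM(c.budget) AS sum_budget FROM projects c JOIN departments p ON c.department_id = p.id GROUP BY p.id, p.name HAVING COUNT(*) >= 3

Execution result:
name | sum_budget
Legal | 385701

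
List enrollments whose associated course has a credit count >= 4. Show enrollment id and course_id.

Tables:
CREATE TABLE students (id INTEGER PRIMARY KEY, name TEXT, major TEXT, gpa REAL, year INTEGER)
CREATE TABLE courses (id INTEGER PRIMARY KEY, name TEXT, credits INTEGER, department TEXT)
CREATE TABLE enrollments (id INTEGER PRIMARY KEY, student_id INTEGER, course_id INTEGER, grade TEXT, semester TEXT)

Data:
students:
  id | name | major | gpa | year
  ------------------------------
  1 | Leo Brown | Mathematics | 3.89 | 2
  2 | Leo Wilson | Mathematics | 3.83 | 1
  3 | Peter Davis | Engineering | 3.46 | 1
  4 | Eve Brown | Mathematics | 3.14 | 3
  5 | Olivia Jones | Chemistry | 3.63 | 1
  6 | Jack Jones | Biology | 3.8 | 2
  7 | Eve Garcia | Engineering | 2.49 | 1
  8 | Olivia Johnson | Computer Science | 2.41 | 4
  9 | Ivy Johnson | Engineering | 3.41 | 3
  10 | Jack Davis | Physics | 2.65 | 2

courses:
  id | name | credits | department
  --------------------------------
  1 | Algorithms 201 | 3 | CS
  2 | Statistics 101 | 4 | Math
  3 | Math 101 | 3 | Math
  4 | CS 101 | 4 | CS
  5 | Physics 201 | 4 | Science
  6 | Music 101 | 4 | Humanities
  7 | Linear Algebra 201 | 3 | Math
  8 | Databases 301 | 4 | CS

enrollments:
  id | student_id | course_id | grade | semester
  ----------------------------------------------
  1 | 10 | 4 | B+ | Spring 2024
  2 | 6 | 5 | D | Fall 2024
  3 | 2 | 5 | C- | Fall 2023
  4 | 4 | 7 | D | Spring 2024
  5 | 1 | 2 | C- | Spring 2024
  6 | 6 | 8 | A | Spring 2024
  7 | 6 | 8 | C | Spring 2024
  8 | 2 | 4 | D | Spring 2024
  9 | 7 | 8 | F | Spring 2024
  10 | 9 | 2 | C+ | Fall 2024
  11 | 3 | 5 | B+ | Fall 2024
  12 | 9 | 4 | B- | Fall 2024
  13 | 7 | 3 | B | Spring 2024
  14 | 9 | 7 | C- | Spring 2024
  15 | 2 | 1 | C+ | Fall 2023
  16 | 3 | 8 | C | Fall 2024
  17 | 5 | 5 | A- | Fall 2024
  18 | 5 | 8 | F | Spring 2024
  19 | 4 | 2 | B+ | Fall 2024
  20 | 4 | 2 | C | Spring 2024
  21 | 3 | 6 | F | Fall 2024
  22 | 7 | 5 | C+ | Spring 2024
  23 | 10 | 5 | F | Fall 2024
SELECT id, course_id FROM enrollments WHERE course_id IN (SELECT id FROM courses WHERE credits >= 4)

Execution result:
id | course_id
1 | 4
2 | 5
3 | 5
5 | 2
6 | 8
7 | 8
8 | 4
9 | 8
10 | 2
11 | 5
12 | 4
16 | 8
17 | 5
18 | 8
19 | 2
20 | 2
21 | 6
22 | 5
23 | 5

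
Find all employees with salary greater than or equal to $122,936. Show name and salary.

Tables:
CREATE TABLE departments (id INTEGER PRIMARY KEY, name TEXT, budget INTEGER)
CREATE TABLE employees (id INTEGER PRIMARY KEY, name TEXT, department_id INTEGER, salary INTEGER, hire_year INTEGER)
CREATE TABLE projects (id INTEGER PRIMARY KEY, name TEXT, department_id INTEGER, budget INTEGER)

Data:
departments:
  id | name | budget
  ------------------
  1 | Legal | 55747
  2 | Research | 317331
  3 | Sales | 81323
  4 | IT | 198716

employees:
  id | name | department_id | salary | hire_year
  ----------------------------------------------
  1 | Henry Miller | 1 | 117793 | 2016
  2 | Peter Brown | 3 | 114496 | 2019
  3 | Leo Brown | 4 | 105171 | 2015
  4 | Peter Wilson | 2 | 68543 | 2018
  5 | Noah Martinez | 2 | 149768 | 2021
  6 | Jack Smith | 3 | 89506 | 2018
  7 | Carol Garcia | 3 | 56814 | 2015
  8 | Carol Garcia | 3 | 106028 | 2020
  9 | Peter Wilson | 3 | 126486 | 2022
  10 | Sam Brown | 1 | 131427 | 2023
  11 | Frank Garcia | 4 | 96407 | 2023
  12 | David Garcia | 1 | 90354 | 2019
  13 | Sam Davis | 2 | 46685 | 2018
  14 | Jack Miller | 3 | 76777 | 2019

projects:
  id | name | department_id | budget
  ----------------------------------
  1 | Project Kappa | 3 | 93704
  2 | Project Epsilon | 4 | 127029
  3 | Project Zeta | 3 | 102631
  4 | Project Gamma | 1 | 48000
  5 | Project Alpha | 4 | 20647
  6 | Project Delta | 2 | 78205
SELECT name, salary FROM employees WHERE salary >= 122936

Execution result:
name | salary
Noah Martinez | 149768
Peter Wilson | 126486
Sam Brown | 131427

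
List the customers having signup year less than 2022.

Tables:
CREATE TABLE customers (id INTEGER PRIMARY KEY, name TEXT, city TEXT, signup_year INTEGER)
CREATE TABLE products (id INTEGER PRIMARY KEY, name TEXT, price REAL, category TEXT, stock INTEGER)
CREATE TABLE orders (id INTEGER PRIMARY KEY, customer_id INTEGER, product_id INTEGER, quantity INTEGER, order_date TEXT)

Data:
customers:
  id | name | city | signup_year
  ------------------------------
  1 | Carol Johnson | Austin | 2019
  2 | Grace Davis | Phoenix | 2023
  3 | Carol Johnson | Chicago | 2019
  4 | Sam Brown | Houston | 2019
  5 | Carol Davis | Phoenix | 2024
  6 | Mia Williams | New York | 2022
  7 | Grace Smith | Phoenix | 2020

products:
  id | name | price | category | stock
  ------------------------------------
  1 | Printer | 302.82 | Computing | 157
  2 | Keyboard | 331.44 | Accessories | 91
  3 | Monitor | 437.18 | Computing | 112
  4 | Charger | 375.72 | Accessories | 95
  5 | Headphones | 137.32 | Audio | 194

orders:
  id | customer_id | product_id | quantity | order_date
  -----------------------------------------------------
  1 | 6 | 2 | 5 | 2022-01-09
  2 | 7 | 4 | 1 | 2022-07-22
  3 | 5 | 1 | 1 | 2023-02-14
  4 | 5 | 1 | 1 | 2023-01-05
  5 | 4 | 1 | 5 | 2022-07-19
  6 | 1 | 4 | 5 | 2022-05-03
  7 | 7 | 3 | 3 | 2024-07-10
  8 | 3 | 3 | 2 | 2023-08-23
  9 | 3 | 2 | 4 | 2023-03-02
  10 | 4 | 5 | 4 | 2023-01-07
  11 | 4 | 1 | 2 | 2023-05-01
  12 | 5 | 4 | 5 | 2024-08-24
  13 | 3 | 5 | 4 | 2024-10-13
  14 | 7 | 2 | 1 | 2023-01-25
SELECT name, signup_year FROM customers WHERE signup_year < 2022

Execution result:
name | signup_year
Carol Johnson | 2019
Carol Johnson | 2019
Sam Brown | 2019
Grace Smith | 2020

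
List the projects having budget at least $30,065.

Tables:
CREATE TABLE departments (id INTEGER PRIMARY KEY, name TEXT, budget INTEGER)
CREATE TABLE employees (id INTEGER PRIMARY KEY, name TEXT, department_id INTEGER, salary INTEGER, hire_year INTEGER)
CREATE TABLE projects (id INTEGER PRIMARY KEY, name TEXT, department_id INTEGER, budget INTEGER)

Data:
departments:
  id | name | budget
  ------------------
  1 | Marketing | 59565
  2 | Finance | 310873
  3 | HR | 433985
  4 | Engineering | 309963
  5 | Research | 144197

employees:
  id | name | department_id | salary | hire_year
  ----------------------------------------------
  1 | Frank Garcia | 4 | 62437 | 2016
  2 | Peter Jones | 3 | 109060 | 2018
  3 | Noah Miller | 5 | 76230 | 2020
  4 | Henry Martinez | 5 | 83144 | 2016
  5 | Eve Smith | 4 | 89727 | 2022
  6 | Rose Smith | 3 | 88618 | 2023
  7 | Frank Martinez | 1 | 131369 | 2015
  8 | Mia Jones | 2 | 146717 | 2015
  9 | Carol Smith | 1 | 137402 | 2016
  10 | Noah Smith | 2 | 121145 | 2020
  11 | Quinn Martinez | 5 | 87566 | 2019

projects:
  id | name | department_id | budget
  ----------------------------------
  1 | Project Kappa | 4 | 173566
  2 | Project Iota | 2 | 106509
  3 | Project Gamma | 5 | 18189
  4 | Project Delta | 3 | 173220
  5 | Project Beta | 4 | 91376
SELECT name, budget FROM projects WHERE budget >= 30065

Execution result:
name | budget
Project Kappa | 173566
Project Iota | 106509
Project Delta | 173220
Project Beta | 91376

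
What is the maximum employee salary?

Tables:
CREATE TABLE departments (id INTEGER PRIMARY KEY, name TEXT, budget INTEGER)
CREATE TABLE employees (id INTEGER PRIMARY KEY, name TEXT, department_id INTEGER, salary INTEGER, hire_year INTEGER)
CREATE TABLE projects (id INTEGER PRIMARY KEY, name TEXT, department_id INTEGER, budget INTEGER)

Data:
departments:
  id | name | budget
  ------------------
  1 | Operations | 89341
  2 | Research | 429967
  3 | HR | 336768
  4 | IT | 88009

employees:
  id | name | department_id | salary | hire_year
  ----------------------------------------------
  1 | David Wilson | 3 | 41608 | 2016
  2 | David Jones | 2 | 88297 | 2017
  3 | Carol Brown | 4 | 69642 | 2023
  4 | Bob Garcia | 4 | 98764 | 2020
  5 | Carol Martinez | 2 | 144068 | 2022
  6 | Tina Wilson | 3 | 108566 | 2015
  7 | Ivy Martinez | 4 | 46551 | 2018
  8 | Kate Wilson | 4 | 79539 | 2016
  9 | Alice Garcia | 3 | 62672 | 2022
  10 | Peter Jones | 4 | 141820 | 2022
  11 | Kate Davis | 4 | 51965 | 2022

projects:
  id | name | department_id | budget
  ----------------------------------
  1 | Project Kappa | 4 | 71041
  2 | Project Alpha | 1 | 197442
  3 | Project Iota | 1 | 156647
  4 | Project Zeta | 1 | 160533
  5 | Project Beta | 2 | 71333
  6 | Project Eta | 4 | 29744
SELECT MAX(salary) FROM employees

Execution result:
144068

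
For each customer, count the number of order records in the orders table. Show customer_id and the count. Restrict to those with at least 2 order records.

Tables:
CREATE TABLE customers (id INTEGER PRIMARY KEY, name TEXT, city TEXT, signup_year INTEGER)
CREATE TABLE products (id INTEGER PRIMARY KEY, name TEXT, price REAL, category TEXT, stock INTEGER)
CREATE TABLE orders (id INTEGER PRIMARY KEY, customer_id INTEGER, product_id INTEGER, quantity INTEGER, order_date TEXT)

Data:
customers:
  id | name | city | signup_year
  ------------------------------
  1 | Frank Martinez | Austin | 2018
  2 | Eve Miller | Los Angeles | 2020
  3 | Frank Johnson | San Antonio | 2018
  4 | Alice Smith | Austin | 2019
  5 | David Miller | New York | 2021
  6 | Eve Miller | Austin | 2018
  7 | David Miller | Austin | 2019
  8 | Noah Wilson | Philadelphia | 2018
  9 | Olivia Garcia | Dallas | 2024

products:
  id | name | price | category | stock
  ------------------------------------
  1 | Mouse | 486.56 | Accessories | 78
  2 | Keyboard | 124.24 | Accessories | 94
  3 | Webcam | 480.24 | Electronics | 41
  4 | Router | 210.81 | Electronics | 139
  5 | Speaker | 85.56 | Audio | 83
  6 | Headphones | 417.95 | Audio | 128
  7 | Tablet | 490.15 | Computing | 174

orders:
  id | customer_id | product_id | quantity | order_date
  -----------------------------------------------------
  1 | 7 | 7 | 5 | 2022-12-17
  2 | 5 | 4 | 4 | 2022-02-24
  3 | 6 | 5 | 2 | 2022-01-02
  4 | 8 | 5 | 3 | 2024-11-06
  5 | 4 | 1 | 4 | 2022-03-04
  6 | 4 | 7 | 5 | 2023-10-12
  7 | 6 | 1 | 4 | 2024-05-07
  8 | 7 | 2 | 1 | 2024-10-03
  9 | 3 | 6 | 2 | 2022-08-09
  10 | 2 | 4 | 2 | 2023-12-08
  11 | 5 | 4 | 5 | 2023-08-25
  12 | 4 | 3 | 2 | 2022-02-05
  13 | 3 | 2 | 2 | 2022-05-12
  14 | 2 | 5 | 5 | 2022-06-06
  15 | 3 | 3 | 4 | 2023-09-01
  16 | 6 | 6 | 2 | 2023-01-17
SELECT customer_id, COUNT(*) AS order_count FROM orders GROUP BY customer_id HAVING COUNT(*) >= 2

Execution result:
customer_id | order_count
2 | 2
3 | 3
4 | 3
5 | 2
6 | 3
7 | 2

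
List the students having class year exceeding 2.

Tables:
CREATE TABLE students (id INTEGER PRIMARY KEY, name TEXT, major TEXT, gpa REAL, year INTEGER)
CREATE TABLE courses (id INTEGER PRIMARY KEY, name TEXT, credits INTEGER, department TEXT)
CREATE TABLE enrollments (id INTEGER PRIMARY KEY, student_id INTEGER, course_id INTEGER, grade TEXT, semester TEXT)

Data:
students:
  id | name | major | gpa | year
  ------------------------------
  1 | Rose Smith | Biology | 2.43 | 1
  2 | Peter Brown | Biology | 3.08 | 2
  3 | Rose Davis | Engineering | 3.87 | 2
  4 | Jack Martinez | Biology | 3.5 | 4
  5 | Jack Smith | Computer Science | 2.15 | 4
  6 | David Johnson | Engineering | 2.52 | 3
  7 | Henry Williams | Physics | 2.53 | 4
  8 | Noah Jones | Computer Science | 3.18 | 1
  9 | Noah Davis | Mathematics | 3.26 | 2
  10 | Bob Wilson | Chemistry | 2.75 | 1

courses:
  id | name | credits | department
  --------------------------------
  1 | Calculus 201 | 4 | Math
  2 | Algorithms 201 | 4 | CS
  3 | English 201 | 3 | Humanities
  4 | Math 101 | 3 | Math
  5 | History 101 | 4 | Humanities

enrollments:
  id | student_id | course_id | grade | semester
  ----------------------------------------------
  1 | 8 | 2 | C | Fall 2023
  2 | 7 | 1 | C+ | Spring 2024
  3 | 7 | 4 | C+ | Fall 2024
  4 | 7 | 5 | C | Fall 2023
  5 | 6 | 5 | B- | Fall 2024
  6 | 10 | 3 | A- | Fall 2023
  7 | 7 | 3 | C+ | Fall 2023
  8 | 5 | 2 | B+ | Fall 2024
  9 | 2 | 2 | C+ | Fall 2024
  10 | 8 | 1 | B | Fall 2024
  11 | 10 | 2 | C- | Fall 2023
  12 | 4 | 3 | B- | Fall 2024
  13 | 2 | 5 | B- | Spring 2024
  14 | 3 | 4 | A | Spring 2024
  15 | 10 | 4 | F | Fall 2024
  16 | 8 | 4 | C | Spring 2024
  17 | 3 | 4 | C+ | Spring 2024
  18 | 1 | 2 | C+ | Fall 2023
SELECT name, year FROM students WHERE year > 2

Execution result:
name | year
Jack Martinez | 4
Jack Smith | 4
David Johnson | 3
Henry Williams | 4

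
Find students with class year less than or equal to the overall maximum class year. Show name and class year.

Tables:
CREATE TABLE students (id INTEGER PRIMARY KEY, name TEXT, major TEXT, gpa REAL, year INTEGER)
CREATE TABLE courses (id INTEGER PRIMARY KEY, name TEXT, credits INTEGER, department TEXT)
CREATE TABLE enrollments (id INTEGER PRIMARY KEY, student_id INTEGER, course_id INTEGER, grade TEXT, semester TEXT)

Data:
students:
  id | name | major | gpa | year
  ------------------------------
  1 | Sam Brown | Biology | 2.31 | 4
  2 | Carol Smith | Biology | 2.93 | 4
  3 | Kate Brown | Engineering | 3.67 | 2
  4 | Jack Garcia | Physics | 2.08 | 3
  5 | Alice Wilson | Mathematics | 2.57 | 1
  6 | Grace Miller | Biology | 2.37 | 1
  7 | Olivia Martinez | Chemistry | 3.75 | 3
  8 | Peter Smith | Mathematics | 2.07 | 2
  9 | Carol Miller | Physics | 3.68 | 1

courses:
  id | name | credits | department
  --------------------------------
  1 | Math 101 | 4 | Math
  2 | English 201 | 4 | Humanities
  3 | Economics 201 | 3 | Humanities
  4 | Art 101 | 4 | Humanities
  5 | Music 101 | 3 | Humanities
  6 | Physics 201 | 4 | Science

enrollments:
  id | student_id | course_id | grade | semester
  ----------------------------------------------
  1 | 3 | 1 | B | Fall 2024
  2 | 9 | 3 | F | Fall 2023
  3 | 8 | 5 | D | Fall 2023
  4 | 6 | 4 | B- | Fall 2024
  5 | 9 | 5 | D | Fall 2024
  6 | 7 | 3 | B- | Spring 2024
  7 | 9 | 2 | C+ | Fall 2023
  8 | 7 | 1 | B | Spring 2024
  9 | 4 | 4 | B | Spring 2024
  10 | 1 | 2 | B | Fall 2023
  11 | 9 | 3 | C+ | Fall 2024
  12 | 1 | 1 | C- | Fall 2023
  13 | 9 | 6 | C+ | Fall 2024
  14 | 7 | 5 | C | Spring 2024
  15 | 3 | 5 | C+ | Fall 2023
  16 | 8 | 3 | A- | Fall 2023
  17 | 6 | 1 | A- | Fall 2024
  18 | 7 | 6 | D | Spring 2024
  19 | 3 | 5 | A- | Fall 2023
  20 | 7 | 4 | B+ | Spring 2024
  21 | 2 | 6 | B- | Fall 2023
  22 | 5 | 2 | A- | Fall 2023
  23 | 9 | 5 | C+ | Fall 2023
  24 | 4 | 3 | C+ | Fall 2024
SELECT name, year FROM students WHERE year <= (SELECT MAX(year) FROM students)

Execution result:
name | year
Sam Brown | 4
Carol Smith | 4
Kate Brown | 2
Jack Garcia | 3
Alice Wilson | 1
Grace Miller | 1
Olivia Martinez | 3
Peter Smith | 2
Carol Miller | 1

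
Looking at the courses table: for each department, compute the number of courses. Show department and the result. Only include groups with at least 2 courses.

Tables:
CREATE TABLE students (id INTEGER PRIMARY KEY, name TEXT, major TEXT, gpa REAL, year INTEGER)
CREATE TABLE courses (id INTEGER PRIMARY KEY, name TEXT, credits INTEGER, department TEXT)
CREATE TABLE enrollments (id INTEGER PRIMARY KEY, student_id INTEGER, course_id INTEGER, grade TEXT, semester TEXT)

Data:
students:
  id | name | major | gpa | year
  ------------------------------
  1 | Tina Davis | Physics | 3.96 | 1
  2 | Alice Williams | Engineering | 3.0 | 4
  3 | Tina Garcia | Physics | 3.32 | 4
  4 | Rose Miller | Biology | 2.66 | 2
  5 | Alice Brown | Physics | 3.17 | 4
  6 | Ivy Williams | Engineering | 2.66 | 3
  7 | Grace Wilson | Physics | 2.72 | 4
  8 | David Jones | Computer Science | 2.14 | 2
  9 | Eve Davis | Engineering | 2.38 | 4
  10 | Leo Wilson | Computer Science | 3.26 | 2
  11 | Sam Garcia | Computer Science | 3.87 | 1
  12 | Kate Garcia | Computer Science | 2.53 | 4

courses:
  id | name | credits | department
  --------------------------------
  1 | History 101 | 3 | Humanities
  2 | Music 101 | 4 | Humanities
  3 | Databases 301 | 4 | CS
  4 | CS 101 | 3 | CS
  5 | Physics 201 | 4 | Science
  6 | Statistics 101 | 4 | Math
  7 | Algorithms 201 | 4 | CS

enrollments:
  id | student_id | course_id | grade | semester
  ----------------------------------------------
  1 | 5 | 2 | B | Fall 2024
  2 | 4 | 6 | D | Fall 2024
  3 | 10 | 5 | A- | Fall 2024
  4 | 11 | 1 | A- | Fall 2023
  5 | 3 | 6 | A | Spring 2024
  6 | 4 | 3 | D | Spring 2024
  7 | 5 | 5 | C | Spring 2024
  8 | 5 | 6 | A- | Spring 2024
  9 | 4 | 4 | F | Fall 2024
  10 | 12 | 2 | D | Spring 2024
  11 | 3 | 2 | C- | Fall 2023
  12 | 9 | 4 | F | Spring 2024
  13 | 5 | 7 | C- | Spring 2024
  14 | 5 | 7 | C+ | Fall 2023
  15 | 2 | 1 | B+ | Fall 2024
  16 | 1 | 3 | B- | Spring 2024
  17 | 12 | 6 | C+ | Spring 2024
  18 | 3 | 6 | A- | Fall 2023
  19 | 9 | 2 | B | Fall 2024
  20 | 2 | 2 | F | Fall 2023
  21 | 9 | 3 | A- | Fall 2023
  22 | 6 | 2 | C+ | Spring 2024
SELECT department, COUNT(*) AS n FROM courses GROUP BY department HAVING COUNT(*) >= 2

Execution result:
department | n
CS | 3
Humanities | 2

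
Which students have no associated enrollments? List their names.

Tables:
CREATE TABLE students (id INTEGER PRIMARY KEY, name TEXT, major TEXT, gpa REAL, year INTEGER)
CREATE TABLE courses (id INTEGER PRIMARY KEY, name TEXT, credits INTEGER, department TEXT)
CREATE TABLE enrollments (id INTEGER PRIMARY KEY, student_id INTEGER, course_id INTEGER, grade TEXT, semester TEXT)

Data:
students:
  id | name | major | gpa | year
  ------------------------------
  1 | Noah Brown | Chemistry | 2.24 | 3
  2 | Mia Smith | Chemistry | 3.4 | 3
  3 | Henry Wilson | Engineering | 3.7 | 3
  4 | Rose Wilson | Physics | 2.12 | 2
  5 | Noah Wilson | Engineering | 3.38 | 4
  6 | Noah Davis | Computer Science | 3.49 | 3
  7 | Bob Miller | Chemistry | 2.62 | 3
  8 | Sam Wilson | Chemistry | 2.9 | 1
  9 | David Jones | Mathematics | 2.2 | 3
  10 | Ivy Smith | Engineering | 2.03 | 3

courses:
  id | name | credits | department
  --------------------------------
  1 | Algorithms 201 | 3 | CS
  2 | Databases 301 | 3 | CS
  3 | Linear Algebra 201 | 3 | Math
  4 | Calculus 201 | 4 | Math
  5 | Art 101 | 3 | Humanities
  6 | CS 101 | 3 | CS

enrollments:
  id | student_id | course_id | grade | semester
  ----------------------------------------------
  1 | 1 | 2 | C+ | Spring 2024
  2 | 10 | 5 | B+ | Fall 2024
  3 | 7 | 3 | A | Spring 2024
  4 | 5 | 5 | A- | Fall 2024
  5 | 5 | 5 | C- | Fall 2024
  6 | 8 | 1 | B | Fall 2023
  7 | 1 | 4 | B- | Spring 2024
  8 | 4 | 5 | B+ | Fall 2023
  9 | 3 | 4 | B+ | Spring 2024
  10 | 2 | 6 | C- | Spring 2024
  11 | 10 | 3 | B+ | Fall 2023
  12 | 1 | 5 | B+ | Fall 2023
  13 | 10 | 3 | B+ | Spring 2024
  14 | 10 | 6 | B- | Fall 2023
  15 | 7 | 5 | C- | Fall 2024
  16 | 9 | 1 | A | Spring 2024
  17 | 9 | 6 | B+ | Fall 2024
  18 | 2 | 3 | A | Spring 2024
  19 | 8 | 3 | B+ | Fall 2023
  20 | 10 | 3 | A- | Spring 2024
SELECT p.name FROM students p LEFT JOIN enrollments c ON c.student_id = p.id WHERE c.id IS NULL

Execution result:
Noah Davis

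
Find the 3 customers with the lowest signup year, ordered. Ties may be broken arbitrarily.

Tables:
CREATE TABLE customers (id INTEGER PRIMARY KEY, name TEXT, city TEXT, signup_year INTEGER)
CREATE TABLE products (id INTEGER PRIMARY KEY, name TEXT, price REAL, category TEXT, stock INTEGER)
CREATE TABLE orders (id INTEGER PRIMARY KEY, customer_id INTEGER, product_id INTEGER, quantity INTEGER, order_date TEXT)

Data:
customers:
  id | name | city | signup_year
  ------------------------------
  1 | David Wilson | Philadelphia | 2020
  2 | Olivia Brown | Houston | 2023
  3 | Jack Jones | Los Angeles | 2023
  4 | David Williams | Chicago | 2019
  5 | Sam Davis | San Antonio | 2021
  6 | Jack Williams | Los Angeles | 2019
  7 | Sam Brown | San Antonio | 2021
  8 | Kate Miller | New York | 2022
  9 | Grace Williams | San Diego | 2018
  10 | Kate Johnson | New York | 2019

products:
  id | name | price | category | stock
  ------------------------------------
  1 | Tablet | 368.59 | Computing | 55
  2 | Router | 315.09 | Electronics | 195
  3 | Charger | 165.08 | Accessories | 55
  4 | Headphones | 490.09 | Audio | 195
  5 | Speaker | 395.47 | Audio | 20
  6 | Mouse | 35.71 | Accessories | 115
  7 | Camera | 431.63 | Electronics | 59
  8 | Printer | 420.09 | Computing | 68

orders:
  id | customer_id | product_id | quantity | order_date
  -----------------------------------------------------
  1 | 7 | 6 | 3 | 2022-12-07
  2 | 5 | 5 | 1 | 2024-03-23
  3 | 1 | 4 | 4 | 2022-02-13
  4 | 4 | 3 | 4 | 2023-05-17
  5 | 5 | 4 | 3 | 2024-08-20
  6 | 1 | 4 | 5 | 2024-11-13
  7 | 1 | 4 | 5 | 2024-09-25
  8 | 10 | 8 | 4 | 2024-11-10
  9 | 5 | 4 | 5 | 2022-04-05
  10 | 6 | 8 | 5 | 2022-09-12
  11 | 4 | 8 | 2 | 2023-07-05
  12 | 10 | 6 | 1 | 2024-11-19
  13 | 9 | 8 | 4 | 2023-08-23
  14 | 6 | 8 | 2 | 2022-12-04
SELECT name, signup_year FROM customers ORDER BY signup_year ASC LIMIT 3

Execution result:
name | signup_year
Grace Williams | 2018
David Williams | 2019
Jack Williams | 2019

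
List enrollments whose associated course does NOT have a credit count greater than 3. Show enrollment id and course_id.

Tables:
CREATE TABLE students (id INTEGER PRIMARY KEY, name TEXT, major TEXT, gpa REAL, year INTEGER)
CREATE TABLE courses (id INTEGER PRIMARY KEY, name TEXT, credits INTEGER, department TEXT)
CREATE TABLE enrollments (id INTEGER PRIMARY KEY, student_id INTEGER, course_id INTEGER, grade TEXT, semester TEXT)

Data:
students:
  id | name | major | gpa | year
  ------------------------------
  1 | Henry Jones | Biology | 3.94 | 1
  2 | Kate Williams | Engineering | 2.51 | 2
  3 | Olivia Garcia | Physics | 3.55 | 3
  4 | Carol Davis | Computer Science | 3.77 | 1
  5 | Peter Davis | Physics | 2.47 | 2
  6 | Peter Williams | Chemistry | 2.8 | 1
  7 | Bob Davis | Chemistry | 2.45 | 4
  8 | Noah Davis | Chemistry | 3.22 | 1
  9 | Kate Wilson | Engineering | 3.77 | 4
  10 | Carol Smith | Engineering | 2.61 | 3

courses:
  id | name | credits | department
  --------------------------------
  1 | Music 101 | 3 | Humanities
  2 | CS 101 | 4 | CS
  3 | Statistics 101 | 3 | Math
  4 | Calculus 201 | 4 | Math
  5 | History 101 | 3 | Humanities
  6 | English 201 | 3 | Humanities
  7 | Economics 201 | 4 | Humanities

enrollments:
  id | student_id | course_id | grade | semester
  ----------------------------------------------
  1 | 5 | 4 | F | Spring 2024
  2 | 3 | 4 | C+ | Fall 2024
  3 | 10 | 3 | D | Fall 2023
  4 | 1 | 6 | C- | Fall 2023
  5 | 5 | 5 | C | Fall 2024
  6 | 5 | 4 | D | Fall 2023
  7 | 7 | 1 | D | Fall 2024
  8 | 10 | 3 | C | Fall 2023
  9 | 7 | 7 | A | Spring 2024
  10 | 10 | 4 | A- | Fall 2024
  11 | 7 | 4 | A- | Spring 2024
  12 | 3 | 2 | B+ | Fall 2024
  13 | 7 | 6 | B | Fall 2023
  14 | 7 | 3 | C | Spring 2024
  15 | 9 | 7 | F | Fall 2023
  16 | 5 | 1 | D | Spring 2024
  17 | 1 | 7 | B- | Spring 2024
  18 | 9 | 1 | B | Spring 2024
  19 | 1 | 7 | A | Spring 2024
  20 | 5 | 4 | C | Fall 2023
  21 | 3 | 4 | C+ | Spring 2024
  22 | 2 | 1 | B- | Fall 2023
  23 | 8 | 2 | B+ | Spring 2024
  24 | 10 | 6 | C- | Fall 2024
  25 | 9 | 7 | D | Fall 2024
SELECT id, course_id FROM enrollments WHERE course_id NOT IN (SELECT id FROM courses WHERE credits > 3)

Execution result:
id | course_id
3 | 3
4 | 6
5 | 5
7 | 1
8 | 3
13 | 6
14 | 3
16 | 1
18 | 1
22 | 1
24 | 6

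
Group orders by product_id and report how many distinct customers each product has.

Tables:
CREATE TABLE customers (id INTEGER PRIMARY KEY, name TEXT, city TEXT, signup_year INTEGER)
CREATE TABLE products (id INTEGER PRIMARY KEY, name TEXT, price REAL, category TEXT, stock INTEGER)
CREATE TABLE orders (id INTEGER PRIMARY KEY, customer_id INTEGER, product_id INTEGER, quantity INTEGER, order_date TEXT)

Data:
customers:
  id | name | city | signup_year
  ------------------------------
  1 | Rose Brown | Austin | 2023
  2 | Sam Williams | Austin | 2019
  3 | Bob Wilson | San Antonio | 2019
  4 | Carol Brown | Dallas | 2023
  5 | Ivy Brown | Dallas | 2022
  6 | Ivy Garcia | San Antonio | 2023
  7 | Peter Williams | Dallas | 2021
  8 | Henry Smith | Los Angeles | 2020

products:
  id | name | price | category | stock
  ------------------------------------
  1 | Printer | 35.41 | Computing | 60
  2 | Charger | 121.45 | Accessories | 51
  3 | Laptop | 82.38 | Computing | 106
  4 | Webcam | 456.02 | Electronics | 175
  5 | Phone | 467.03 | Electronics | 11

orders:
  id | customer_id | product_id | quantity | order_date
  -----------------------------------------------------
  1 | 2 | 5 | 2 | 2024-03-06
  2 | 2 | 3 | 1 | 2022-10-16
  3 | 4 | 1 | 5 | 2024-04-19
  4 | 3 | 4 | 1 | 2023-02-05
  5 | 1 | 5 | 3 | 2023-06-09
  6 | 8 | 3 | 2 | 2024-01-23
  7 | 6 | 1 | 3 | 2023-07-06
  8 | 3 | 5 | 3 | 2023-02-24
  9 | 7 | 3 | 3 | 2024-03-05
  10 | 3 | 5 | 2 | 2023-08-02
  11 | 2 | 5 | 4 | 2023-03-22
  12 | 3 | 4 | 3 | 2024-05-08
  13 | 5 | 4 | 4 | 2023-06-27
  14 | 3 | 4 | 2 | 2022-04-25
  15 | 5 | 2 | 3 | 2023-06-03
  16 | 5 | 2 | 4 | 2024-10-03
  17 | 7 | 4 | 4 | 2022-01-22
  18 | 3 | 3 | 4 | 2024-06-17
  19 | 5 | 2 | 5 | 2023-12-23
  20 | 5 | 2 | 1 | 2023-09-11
SELECT product_id, COUNT(DISTINCT customer_id) AS distinct_customer_count FROM orders GROUP BY product_id

Execution result:
product_id | distinct_customer_count
1 | 2
2 | 1
3 | 4
4 | 3
5 | 3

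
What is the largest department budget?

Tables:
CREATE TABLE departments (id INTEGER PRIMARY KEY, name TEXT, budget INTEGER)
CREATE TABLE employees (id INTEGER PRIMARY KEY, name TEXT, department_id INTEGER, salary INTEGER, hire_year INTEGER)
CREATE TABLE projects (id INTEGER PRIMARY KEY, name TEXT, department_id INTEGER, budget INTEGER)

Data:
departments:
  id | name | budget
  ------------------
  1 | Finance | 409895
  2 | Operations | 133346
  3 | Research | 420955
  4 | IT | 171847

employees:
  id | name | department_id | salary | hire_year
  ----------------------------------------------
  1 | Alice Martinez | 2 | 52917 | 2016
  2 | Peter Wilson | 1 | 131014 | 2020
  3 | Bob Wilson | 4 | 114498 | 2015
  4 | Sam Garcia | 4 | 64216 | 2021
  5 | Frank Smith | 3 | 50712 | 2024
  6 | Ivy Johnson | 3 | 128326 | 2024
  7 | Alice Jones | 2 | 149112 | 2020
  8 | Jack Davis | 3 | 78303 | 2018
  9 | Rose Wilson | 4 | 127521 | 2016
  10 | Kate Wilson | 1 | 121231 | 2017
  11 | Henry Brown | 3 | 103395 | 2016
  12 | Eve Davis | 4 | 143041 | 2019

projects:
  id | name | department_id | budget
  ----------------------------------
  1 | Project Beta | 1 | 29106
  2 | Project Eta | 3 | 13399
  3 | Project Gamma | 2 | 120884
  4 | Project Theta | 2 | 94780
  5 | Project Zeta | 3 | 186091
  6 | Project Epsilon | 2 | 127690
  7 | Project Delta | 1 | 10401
SELECT MAX(budget) FROM departments

Execution result:
420955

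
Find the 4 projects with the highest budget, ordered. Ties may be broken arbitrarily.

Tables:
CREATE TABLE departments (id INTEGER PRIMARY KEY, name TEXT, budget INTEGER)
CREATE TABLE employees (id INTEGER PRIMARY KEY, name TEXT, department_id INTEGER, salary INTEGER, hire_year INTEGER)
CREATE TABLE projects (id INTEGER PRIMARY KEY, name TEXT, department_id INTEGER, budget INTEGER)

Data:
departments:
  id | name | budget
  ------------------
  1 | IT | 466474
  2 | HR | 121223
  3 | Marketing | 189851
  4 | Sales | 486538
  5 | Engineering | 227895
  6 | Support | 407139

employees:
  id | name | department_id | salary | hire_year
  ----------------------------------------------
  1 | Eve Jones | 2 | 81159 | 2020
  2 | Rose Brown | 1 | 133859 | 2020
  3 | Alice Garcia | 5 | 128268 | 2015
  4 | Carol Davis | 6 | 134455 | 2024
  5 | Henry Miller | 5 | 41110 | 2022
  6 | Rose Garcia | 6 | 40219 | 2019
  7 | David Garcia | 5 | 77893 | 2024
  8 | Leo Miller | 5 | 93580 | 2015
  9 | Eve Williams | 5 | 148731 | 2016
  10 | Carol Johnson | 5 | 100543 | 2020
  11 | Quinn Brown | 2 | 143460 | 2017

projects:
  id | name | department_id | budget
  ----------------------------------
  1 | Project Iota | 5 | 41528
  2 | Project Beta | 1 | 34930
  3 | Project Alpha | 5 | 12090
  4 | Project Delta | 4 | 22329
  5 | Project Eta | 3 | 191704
SELECT name, budget FROM projects ORDER BY budget DESC LIMIT 4

Execution result:
name | budget
Project Eta | 191704
Project Iota | 41528
Project Beta | 34930
Project Delta | 22329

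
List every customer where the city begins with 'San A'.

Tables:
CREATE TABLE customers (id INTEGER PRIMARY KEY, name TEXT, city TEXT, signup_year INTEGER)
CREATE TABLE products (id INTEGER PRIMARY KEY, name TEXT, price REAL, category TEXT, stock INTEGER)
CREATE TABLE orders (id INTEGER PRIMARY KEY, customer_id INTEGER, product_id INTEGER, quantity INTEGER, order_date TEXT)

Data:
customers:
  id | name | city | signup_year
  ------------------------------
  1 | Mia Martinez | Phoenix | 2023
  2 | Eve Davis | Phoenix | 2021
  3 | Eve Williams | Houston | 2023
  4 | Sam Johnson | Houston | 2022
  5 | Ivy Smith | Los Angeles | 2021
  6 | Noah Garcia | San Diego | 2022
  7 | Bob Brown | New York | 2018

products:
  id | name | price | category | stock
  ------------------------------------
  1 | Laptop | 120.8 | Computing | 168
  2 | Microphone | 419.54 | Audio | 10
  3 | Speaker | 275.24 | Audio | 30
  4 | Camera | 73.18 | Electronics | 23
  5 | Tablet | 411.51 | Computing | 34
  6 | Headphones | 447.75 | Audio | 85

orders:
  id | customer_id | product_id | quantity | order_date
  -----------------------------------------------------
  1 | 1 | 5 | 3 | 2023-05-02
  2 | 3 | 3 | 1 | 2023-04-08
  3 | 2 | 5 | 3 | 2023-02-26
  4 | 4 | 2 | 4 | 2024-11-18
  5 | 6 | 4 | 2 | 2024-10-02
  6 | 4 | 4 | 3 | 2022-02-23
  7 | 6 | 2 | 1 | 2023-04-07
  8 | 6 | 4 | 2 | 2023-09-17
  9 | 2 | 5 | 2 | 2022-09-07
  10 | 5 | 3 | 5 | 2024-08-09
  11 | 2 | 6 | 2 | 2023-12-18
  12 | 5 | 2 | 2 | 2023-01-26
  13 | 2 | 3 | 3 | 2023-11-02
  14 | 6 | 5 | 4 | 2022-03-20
SELECT name, city FROM customers WHERE city LIKE 'San A%'

Execution result:
(no rows)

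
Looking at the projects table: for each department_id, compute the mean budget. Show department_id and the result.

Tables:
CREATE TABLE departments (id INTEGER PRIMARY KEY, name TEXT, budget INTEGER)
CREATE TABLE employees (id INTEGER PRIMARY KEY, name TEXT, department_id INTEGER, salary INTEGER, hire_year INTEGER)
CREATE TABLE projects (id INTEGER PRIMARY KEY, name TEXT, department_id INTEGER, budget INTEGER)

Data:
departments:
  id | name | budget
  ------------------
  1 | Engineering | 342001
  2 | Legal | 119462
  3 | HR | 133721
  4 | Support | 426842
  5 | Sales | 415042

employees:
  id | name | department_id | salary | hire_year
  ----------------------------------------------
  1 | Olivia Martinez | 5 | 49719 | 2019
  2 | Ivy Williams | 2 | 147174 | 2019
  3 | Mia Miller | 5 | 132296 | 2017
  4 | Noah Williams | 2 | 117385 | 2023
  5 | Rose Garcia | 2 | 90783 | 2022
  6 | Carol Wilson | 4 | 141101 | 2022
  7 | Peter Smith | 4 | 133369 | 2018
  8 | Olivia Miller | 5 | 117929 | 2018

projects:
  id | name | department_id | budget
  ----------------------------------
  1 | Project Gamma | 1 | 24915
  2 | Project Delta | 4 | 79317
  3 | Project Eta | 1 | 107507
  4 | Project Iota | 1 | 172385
SELECT department_id, AVG(budget) AS avg_budget FROM projects GROUP BY department_id

Execution result:
department_id | avg_budget
1 | 101602.33
4 | 79317.00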